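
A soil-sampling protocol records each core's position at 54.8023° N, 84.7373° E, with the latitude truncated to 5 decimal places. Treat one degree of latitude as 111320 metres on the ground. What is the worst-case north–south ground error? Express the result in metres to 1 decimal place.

Truncating at 5 decimal places can drop up to a full unit in the last place, so the latitude may be off by as much as 1e-05°.
North–south distance: 1e-05° × 111320 m/° = 1.1132 m.

1.1 metres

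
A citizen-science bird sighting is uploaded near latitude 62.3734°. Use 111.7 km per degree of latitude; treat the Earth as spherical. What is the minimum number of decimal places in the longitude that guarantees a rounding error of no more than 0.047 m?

6 decimal places

At 62.3734° one degree of longitude covers 111700 × cos 62.3734° ≈ 111700 × 0.4637 ≈ 51796.1 m.
With N decimal places the half-ulp bound is 0.5·10⁻ᴺ°, or 0.5·10⁻ᴺ × 51796.1 m on the ground.
Setting 25898.1 × 10⁻ᴺ ≤ 0.047 gives 10ᴺ ≥ 5.51e+05, i.e. N ≥ 5.74.
At 5 places the error can reach 0.259 m, but 6 places keeps it to 0.0259 m.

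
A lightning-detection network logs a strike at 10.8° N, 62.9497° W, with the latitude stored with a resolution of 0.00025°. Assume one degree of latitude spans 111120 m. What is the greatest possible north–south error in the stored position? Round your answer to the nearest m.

With a 0.00025° grid the true value lies within half a step, ±0.00025°/2 = ±0.000125°, of the stored one.
Along the meridian that is 0.000125° × 111120 m/° = 13.89 m.

14 m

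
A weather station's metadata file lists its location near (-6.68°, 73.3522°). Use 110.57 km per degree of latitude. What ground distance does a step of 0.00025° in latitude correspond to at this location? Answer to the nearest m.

28 m

0.00025° × 110570 m/° = 27.6425 m.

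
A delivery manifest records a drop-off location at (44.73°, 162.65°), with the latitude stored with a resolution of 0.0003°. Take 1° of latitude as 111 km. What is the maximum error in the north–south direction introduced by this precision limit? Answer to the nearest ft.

55 ft

With a 0.0003° grid the true value lies within half a step, ±0.0003°/2 = ±0.00015°, of the stored one.
Along the meridian that is 0.00015° × 111000 m/° = 16.65 m.
Converting: 16.65 m × 3.2808 ft/m ≈ 54.626 ft.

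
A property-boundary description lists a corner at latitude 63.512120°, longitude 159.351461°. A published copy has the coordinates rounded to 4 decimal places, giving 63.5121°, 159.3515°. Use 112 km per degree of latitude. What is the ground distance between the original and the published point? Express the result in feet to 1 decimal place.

9.7 feet

The latitude changed by +0.000020° and the longitude by -0.000039°.
N–S: 0.000020° × 112000 m/° = 2.24 m.
East–west at this latitude: -0.000039° × 112000 × cos 63.5121° ≈ -0.000039 × 49953 = -1.94817 m.
Distance: √(2.24² + 1.94817²) ≈ 2.96866 m.
In feet: 2.96866 m ÷ 0.3048 ≈ 9.7397 ft.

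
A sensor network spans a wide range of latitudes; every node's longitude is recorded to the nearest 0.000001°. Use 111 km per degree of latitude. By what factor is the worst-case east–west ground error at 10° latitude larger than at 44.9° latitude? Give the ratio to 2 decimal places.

Rounding to 6 decimal places leaves the longitude within ±5e-07° of the true value.
Error at 10° = 5e-07° × 111000 × cos 10° ≈ 0.0555 × 0.9848 = 0.054657 m.
At 44.9°: 5e-07° × 111000 × cos 44.9° = 5e-07 × 111000 × 0.7083 ≈ 0.039313 m.
The ratio reduces to cos 10° / cos 44.9° = 0.9848/0.7083 ≈ 1.3903.

1.39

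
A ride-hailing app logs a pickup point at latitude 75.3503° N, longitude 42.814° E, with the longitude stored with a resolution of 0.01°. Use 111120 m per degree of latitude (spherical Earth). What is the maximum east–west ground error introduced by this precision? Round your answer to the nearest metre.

141 metres

With a 0.01° grid the true value lies within half a step, ±0.01°/2 = ±0.005°, of the stored one.
Parallels shrink by cos φ, so at 75.3503° a degree of longitude is 111120 × 0.2529 ≈ 28103.2 m.
So at most 0.005° × 28103.2 ≈ 140.516 m east–west.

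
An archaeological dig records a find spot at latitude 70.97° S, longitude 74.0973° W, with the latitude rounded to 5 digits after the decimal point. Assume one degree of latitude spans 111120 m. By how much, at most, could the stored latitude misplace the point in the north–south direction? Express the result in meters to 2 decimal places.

Rounding to 5 decimal places leaves the latitude within ±5e-06° of the true value.
Along the meridian that is 5e-06° × 111120 m/° = 0.5556 m.

0.56 meters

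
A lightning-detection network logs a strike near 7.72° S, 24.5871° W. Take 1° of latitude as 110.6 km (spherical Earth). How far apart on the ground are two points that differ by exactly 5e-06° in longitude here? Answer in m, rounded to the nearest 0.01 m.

At 7.72° a degree of longitude is 110600 × cos 7.72° ≈ 109598 m, so 5e-06° corresponds to 0.547988 m.

0.55 m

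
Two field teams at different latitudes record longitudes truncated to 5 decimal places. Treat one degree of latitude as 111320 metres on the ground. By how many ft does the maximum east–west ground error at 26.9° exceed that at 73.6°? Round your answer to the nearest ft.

Truncating at 5 decimal places can drop up to a full unit in the last place, so the longitude may be off by as much as 1e-05°.
At 26.9°: 1e-05° × 111320 × cos 26.9° = 1e-05 × 111320 × 0.8918 ≈ 0.99275 m.
Error at 73.6° = 1e-05° × 111320 × cos 73.6° ≈ 1.1132 × 0.2823 = 0.3143 m.
Difference: 0.99275 − 0.3143 = 0.67845 m.
Converting: 0.678447 m × 3.2808 ft/m ≈ 2.2259 ft.

2 ft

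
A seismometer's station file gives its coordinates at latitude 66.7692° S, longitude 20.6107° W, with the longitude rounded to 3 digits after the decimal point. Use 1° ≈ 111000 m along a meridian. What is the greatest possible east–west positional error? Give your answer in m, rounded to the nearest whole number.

Rounding to 3 decimal places leaves the longitude within ±0.0005° of the true value.
Parallels shrink by cos φ, so at 66.7692° a degree of longitude is 111000 × 0.3944 ≈ 43782.4 m.
East–west error: 0.0005° × 43782.4 m/° ≈ 21.8912 m.

22 m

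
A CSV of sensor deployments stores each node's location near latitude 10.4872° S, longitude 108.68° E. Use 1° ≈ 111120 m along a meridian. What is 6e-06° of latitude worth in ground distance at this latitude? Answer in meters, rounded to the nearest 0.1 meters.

0.7 meters

6e-06° × 111120 m/° = 0.66672 m.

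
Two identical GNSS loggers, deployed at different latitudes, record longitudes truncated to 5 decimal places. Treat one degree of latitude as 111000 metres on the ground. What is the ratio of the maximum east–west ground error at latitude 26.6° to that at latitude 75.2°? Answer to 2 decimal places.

3.50

Truncating at 5 decimal places can drop up to a full unit in the last place, so the longitude may be off by as much as 1e-05°.
Error at 26.6° = 1e-05° × 111000 × cos 26.6° ≈ 1.11 × 0.8942 = 0.99251 m.
Error at 75.2° = 1e-05° × 111000 × cos 75.2° ≈ 1.11 × 0.2554 = 0.28354 m.
Ratio: 0.99251 / 0.28354 = cos 26.6° / cos 75.2° ≈ 3.5004.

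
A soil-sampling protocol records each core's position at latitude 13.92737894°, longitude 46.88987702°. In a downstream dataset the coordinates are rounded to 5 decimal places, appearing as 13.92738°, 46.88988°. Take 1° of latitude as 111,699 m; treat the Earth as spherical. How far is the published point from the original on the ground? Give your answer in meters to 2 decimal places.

Δlat = 13.92737894 − 13.92738 = -0.00000106°; Δlon = 46.88987702 − 46.88988 = -0.00000298°.
North–south shift: -0.00000106 × 111699 = -0.118401 m.
East–west at this latitude: -0.00000298° × 111699 × cos 13.9274° ≈ -0.00000298 × 108415 = -0.323077 m.
Hypotenuse of the two orthogonal shifts: √(0.118401² + 0.323077²) = 0.34409 m.

0.34 meters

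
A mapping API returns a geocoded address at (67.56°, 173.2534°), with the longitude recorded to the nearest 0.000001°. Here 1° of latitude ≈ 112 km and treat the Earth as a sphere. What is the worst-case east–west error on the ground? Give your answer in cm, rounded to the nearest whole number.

Rounding to 6 decimal places leaves the longitude within ±5e-07° of the true value.
Parallels shrink by cos φ, so at 67.56° a degree of longitude is 112000 × 0.3817 ≈ 42752.2 m.
East–west error: 5e-07° × 42752.2 m/° ≈ 0.0213761 m.
That is 0.0213761 m = 2.1376 cm.

2 cm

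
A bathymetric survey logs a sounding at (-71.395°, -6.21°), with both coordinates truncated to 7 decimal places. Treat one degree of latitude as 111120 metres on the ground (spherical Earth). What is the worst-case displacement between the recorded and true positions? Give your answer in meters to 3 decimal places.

0.012 meters

Truncating at 7 decimal places can drop up to a full unit in the last place, so each coordinate may be off by as much as 1e-07°.
N–S: 1e-07° × 111120 m/° = 0.011112 m.
Longitude error → 1e-07 × 111120 × cos 71.395° = 1e-07 × 111120 × 0.3190 ≈ 0.00354519 m.
Combining orthogonally: (0.011112² + 0.00354519²)^½ ≈ 0.0116638 m.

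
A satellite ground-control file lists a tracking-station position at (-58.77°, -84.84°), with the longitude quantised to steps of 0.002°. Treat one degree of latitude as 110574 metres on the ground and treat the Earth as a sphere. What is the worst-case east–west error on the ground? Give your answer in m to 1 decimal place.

57.3 m

With a 0.002° grid the true value lies within half a step, ±0.002°/2 = ±0.001°, of the stored one.
Parallels shrink by cos φ, so at 58.77° a degree of longitude is 110574 × 0.5185 ≈ 57329.8 m.
East–west error: 0.001° × 57329.8 m/° ≈ 57.3298 m.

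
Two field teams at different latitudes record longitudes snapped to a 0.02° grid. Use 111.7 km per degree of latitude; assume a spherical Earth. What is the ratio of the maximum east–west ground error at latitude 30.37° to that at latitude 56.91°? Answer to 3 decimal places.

With a 0.02° grid the true value lies within half a step, ±0.02°/2 = ±0.01°, of the stored one.
Error at 30.37° = 0.01° × 111700 × cos 30.37° ≈ 1117 × 0.8628 = 963.72 m.
At 56.91°: 0.01° × 111700 × cos 56.91° = 0.01 × 111700 × 0.5460 ≈ 609.83 m.
Ratio: 963.72 / 609.83 = cos 30.37° / cos 56.91° ≈ 1.5803.

1.580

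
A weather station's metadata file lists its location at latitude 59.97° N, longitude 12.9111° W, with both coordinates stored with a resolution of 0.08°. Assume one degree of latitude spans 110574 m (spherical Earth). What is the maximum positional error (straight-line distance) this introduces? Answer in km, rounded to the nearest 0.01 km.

4.95 km

With a 0.08° grid the true value lies within half a step, ±0.08°/2 = ±0.04°, of the stored one.
N–S: 0.04° × 110574 m/° = 4422.96 m.
E–W at 59.97°: 0.04° × 110574 × cos 59.97° = 0.04 × 110574 × 0.5005 ≈ 2213.49 m.
Combining orthogonally: (4422.96² + 2213.49²)^½ ≈ 4945.92 m.
That is 4945.92 m = 4.9459 km.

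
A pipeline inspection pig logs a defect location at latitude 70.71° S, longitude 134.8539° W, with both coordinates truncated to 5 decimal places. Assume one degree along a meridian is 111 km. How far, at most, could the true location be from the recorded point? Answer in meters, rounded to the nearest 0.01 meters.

1.17 meters

Truncating at 5 decimal places can drop up to a full unit in the last place, so each coordinate may be off by as much as 1e-05°.
North–south component: 1e-05° × 111000 = 1.11 m.
E–W at 70.71°: 1e-05° × 111000 × cos 70.71° = 1e-05 × 111000 × 0.3303 ≈ 0.366688 m.
Worst case both components are at the extreme and orthogonal: √(1.11² + 0.366688²) ≈ 1.169 m.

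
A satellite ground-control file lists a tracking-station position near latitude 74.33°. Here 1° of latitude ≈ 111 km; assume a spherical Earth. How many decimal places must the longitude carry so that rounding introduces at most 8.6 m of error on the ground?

At 74.33° one degree of longitude covers 111000 × cos 74.33° ≈ 111000 × 0.2701 ≈ 29980.7 m.
With N decimal places the half-ulp bound is 0.5·10⁻ᴺ°, or 0.5·10⁻ᴺ × 29980.7 m on the ground.
Need 0.5 × 29980.7 × 10⁻ᴺ ≤ 8.6 → 10⁻ᴺ ≤ 5.737e-04, so N ≥ 3.24.
So 4 decimal places suffice (1.5 m); 3 would allow up to 15 m.

4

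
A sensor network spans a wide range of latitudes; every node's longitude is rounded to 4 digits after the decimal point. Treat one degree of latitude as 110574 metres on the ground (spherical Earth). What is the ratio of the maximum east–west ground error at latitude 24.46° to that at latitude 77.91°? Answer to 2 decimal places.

Rounding to 4 decimal places leaves the longitude within ±5e-05° of the true value.
At 24.46°: 5e-05° × 110574 × cos 24.46° = 5e-05 × 110574 × 0.9103 ≈ 5.0325 m.
Error at 77.91° = 5e-05° × 110574 × cos 77.91° ≈ 5.5287 × 0.2094 = 1.158 m.
The ratio reduces to cos 24.46° / cos 77.91° = 0.9103/0.2094 ≈ 4.3460.

4.35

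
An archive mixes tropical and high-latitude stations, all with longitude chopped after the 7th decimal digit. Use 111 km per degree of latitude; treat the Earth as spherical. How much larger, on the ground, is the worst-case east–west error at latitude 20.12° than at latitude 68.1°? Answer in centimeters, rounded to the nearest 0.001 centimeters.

0.628 centimeters

Truncating at 7 decimal places can drop up to a full unit in the last place, so the longitude may be off by as much as 1e-07°.
Error at 20.12° = 1e-07° × 111000 × cos 20.12° ≈ 0.0111 × 0.9390 = 0.010423 m.
Error at 68.1° = 1e-07° × 111000 × cos 68.1° ≈ 0.0111 × 0.3730 = 0.0041402 m.
Difference: 0.010423 − 0.0041402 = 0.0062824 m.
That is 0.00628245 m = 0.62824 cm.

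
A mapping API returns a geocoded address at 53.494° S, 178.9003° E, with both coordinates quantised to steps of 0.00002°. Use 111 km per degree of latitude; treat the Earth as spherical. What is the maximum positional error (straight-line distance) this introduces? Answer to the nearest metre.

With a 0.00002° grid the true value lies within half a step, ±0.00002°/2 = ±1e-05°, of the stored one.
Latitude error → 1e-05 × 111000 = 1.11 m along the meridian.
East–west component at 53.494°: 1e-05° × 111000 × cos 53.494° ≈ 1e-05 × 66034.7 ≈ 0.660347 m.
Combining orthogonally: (1.11² + 0.660347²)^½ ≈ 1.29157 m.

1 metres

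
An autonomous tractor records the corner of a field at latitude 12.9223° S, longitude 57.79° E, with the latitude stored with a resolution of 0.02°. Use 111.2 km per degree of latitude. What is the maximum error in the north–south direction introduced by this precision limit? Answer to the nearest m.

1112 m

With a 0.02° grid the true value lies within half a step, ±0.02°/2 = ±0.01°, of the stored one.
North–south distance: 0.01° × 111200 m/° = 1112 m.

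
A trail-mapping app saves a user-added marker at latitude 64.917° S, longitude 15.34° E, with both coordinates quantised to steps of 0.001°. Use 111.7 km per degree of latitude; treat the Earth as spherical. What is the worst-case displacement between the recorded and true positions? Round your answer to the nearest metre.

With a 0.001° grid the true value lies within half a step, ±0.001°/2 = ±0.0005°, of the stored one.
N–S: 0.0005° × 111700 m/° = 55.85 m.
E–W at 64.917°: 0.0005° × 111700 × cos 64.917° = 0.0005 × 111700 × 0.4239 ≈ 23.6765 m.
Combining orthogonally: (55.85² + 23.6765²)^½ ≈ 60.6614 m.

61 metres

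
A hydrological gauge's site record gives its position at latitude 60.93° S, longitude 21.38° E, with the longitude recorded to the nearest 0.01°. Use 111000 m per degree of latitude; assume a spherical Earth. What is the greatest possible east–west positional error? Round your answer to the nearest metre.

270 metres

Rounding to 2 decimal places leaves the longitude within ±0.005° of the true value.
Parallels shrink by cos φ, so at 60.93° a degree of longitude is 111000 × 0.4859 ≈ 53932.4 m.
Maximum E–W displacement: 0.005 × 53932.4 = 269.662 m.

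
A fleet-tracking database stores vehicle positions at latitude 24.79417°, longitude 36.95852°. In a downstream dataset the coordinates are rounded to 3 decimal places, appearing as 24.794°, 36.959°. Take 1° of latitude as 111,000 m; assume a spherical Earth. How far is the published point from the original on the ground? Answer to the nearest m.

52 m

The latitude changed by +0.00017° and the longitude by -0.00048°.
N–S: 0.00017° × 111000 m/° = 18.87 m.
East–west at this latitude: -0.00048° × 111000 × cos 24.794° ≈ -0.00048 × 100768 = -48.3687 m.
Combined displacement = (18.87² + 48.3687²)^½ ≈ 51.9193 m.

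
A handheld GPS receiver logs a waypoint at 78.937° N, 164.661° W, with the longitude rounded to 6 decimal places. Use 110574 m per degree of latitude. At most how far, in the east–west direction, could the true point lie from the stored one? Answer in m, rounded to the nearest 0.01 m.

0.01 m

Rounding to 6 decimal places leaves the longitude within ±5e-07° of the true value.
At latitude 78.937° a degree of longitude spans 110574 m × cos 78.937° = 110574 × 0.1919 ≈ 21217.8 m.
So at most 5e-07° × 21217.8 ≈ 0.0106089 m east–west.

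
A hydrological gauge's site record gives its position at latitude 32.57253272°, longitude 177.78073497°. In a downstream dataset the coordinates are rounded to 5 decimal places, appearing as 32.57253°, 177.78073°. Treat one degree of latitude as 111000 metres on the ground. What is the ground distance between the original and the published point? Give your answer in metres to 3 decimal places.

0.554 metres

Δlat = 32.57253272 − 32.57253 = +0.00000272°; Δlon = 177.78073497 − 177.78073 = +0.00000497°.
North–south shift: 0.00000272 × 111000 = 0.30192 m.
E–W at 32.5725°: 0.00000497° × 111000 × cos 32.5725° = 0.00000497 × 111000 × 0.8427 ≈ 0.464898 m.
Distance: √(0.30192² + 0.464898²) ≈ 0.554334 m.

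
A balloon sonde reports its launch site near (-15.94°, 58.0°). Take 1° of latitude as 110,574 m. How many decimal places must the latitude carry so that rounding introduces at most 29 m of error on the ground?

One degree of latitude covers 110574 m.
N decimal places → at most half a unit in the last place, 0.5 × 10⁻ᴺ° = 110574/2 × 10⁻ᴺ m.
Need 0.5 × 110574 × 10⁻ᴺ ≤ 29 → 10⁻ᴺ ≤ 5.245e-04, so N ≥ 3.28.
At 3 places the error can reach 55.3 m, but 4 places keeps it to 5.53 m.

4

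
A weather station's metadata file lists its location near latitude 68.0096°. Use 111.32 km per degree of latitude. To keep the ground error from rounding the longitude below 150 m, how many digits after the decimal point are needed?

At 68.0096° one degree of longitude covers 111320 × cos 68.0096° ≈ 111320 × 0.3745 ≈ 41683.9 m.
With N decimal places the half-ulp bound is 0.5·10⁻ᴺ°, or 0.5·10⁻ᴺ × 41683.9 m on the ground.
Setting 20842 × 10⁻ᴺ ≤ 150 gives 10ᴺ ≥ 138.9, i.e. N ≥ 2.14.
N = 2 would give 208 m (too coarse); N = 3 gives 20.8 m ≤ 150 m.

3 decimal places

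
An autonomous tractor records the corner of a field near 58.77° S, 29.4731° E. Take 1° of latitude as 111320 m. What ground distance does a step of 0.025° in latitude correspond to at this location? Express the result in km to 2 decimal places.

Along a meridian 0.025° is 0.025 × 111320 = 2783 m.
That is 2783 m = 2.783 km.

2.78 km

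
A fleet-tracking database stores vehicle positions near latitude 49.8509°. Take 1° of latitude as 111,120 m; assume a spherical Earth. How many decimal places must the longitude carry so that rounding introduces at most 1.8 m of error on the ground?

5

At 49.8509° one degree of longitude covers 111120 × cos 49.8509° ≈ 111120 × 0.6448 ≈ 71647.8 m.
Rounding to N decimal places gives at most 0.5 × 10⁻ᴺ degrees of error, i.e. 0.5 × 10⁻ᴺ × 71647.8 m.
Setting 35823.9 × 10⁻ᴺ ≤ 1.8 gives 10ᴺ ≥ 1.99e+04, i.e. N ≥ 4.30.
N = 4 would give 3.58 m (too coarse); N = 5 gives 0.358 m ≤ 1.8 m.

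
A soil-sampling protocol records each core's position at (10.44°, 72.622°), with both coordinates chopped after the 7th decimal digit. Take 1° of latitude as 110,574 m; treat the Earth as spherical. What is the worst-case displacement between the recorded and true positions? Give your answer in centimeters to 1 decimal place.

Truncating at 7 decimal places can drop up to a full unit in the last place, so each coordinate may be off by as much as 1e-07°.
Latitude error → 1e-07 × 110574 = 0.0110574 m along the meridian.
East–west component at 10.44°: 1e-07° × 110574 × cos 10.44° ≈ 1e-07 × 108743 ≈ 0.0108743 m.
Combining orthogonally: (0.0110574² + 0.0108743²)^½ ≈ 0.0155086 m.
That is 0.0155086 m = 1.5509 cm.

1.6 centimeters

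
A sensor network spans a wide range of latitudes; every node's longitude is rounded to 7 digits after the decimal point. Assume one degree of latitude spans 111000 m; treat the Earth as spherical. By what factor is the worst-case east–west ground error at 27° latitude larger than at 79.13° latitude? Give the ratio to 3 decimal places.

4.725

Rounding to 7 decimal places leaves the longitude within ±5e-08° of the true value.
Error at 27° = 5e-08° × 111000 × cos 27° ≈ 0.00555 × 0.8910 = 0.0049451 m.
At 79.13°: 5e-08° × 111000 × cos 79.13° = 5e-08 × 111000 × 0.1886 ≈ 0.0010466 m.
Ratio: 0.0049451 / 0.0010466 = cos 27° / cos 79.13° ≈ 4.7248.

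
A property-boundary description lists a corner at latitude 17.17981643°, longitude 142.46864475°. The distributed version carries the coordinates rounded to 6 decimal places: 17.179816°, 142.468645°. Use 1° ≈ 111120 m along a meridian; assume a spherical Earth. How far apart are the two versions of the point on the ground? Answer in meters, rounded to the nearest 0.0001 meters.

0.0547 meters

The latitude changed by +0.00000043° and the longitude by -0.00000025°.
N–S: 0.00000043° × 111120 m/° = 0.0477816 m.
E–W at 17.1798°: -0.00000025° × 111120 × cos 17.1798° = -0.00000025 × 111120 × 0.9554 ≈ -0.0265405 m.
Hypotenuse of the two orthogonal shifts: √(0.0477816² + 0.0265405²) = 0.0546579 m.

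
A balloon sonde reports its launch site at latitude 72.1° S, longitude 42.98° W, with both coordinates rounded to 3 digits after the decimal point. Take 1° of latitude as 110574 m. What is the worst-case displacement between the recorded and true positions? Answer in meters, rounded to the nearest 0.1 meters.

Rounding to 3 decimal places leaves each coordinate within ±0.0005° of the true value.
N–S: 0.0005° × 110574 m/° = 55.287 m.
E–W at 72.1°: 0.0005° × 110574 × cos 72.1° = 0.0005 × 110574 × 0.3074 ≈ 16.9928 m.
The two errors are perpendicular, so the maximum displacement is √(55.287² + 16.9928²) ≈ 57.8395 m.

57.8 meters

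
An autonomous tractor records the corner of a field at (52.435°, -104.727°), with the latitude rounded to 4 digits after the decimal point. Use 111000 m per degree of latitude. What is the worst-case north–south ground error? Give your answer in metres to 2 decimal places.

5.55 metres

Rounding to 4 decimal places leaves the latitude within ±5e-05° of the true value.
North–south distance: 5e-05° × 111000 m/° = 5.55 m.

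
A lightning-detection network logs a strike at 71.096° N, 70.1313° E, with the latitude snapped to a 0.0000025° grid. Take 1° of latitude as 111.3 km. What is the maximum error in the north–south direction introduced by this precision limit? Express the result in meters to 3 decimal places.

0.139 meters

With a 0.0000025° grid the true value lies within half a step, ±0.0000025°/2 = ±1.25e-06°, of the stored one.
North–south distance: 1.25e-06° × 111300 m/° = 0.139125 m.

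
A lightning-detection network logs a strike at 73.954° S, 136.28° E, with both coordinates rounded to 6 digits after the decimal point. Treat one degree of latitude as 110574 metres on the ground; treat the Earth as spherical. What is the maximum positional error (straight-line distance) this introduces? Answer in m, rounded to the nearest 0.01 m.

Rounding to 6 decimal places leaves each coordinate within ±5e-07° of the true value.
North–south component: 5e-07° × 110574 = 0.055287 m.
East–west component at 73.954°: 5e-07° × 110574 × cos 73.954° ≈ 5e-07 × 30563.7 ≈ 0.0152818 m.
Combining orthogonally: (0.055287² + 0.0152818²)^½ ≈ 0.0573601 m.

0.06 m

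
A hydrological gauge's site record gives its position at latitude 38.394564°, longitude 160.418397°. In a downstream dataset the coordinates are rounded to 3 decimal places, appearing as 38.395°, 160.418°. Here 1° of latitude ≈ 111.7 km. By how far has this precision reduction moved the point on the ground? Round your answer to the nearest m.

60 m

Δlat = 38.394564 − 38.395 = -0.000436°; Δlon = 160.418397 − 160.418 = +0.000397°.
N–S: -0.000436° × 111700 m/° = -48.7012 m.
E–W at 38.395°: 0.000397° × 111700 × cos 38.395° = 0.000397 × 111700 × 0.7837 ≈ 34.7552 m.
Distance: √(48.7012² + 34.7552²) ≈ 59.8309 m.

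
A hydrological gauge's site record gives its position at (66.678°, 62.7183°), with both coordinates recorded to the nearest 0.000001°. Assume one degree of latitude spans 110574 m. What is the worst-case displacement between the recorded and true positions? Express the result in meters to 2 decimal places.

0.06 meters

Rounding to 6 decimal places leaves each coordinate within ±5e-07° of the true value.
Latitude error → 5e-07 × 110574 = 0.055287 m along the meridian.
E–W at 66.678°: 5e-07° × 110574 × cos 66.678° = 5e-07 × 110574 × 0.3959 ≈ 0.021888 m.
The two errors are perpendicular, so the maximum displacement is √(0.055287² + 0.021888²) ≈ 0.0594621 m.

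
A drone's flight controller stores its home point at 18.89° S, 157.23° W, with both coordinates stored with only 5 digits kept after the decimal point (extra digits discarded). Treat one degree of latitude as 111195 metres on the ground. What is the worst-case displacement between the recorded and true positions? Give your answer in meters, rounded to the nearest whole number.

2 meters

Truncating at 5 decimal places can drop up to a full unit in the last place, so each coordinate may be off by as much as 1e-05°.
Latitude error → 1e-05 × 111195 = 1.11195 m along the meridian.
Longitude error → 1e-05 × 111195 × cos 18.89° = 1e-05 × 111195 × 0.9461 ≈ 1.05206 m.
Worst case both components are at the extreme and orthogonal: √(1.11195² + 1.05206²) ≈ 1.53077 m.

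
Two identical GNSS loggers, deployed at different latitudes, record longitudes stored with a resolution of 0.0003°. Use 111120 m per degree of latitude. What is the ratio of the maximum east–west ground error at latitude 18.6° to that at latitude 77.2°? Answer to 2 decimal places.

4.28

With a 0.0003° grid the true value lies within half a step, ±0.0003°/2 = ±0.00015°, of the stored one.
Error at 18.6° = 0.00015° × 111120 × cos 18.6° ≈ 16.668 × 0.9478 = 15.797 m.
Error at 77.2° = 0.00015° × 111120 × cos 77.2° ≈ 16.668 × 0.2215 = 3.6928 m.
The ratio reduces to cos 18.6° / cos 77.2° = 0.9478/0.2215 ≈ 4.2779.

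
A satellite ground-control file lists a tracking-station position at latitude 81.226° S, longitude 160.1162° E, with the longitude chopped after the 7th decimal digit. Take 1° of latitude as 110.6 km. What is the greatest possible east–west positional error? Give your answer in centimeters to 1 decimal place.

0.2 centimeters

Truncating at 7 decimal places can drop up to a full unit in the last place, so the longitude may be off by as much as 1e-07°.
At latitude 81.226° a degree of longitude spans 110600 m × cos 81.226° = 110600 × 0.1525 ≈ 16870.6 m.
So at most 1e-07° × 16870.6 ≈ 0.00168706 m east–west.
That is 0.00168706 m = 0.16871 cm.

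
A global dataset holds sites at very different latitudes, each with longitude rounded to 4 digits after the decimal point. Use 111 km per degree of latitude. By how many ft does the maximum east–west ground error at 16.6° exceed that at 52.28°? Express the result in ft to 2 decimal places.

Rounding to 4 decimal places leaves the longitude within ±5e-05° of the true value.
At 16.6°: 5e-05° × 111000 × cos 16.6° = 5e-05 × 111000 × 0.9583 ≈ 5.3187 m.
At 52.28°: 5e-05° × 111000 × cos 52.28° = 5e-05 × 111000 × 0.6118 ≈ 3.3955 m.
So the lower-latitude error exceeds the higher by 5.3187 − 3.3955 = 1.9232 m.
Converting: 1.92318 m × 3.2808 ft/m ≈ 6.3097 ft.

6.31 ft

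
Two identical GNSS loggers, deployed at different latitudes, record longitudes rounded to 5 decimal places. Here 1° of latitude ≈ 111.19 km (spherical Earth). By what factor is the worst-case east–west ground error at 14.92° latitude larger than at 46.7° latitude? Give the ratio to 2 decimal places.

Rounding to 5 decimal places leaves the longitude within ±5e-06° of the true value.
Error at 14.92° = 5e-06° × 111190 × cos 14.92° ≈ 0.55595 × 0.9663 = 0.53721 m.
Error at 46.7° = 5e-06° × 111190 × cos 46.7° ≈ 0.55595 × 0.6858 = 0.38128 m.
The ratio reduces to cos 14.92° / cos 46.7° = 0.9663/0.6858 ≈ 1.4090.

1.41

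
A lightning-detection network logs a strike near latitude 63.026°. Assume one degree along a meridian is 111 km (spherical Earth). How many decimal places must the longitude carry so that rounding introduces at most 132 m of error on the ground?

3 decimal places

At 63.026° one degree of longitude covers 111000 × cos 63.026° ≈ 111000 × 0.4536 ≈ 50348.1 m.
With N decimal places the half-ulp bound is 0.5·10⁻ᴺ°, or 0.5·10⁻ᴺ × 50348.1 m on the ground.
Need 0.5 × 50348.1 × 10⁻ᴺ ≤ 132 → 10⁻ᴺ ≤ 5.243e-03, so N ≥ 2.28.
So 3 decimal places suffice (25.2 m); 2 would allow up to 252 m.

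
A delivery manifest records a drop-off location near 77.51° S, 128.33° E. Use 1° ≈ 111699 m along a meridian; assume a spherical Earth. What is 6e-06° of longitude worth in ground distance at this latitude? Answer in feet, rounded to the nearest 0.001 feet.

0.476 feet

One degree of longitude here spans 111699 × cos 77.51° = 111699 × 0.2163 ≈ 24157.1 m; 6e-06° of that is 0.144942 m.
In feet: 0.144942 m ÷ 0.3048 ≈ 0.47553 ft.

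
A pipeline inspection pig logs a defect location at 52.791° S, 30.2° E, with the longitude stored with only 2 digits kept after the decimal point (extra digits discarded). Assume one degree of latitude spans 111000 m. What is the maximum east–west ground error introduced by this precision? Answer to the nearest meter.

Truncating at 2 decimal places can drop up to a full unit in the last place, so the longitude may be off by as much as 0.01°.
At latitude 52.791° a degree of longitude spans 111000 m × cos 52.791° = 111000 × 0.6047 ≈ 67124.4 m.
Maximum E–W displacement: 0.01 × 67124.4 = 671.244 m.

671 meters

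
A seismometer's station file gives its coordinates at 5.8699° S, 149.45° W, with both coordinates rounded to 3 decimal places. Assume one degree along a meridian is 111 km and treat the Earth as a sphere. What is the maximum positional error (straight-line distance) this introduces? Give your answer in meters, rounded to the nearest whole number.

Rounding to 3 decimal places leaves each coordinate within ±0.0005° of the true value.
Latitude error → 0.0005 × 111000 = 55.5 m along the meridian.
Longitude error → 0.0005 × 111000 × cos 5.8699° = 0.0005 × 111000 × 0.9948 ≈ 55.209 m.
The two errors are perpendicular, so the maximum displacement is √(55.5² + 55.209²) ≈ 78.2834 m.

78 meters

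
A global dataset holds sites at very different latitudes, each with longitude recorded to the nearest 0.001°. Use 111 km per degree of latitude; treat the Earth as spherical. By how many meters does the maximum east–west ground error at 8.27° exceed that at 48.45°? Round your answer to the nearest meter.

18 meters

Rounding to 3 decimal places leaves the longitude within ±0.0005° of the true value.
Error at 8.27° = 0.0005° × 111000 × cos 8.27° ≈ 55.5 × 0.9896 = 54.923 m.
At 48.45°: 0.0005° × 111000 × cos 48.45° = 0.0005 × 111000 × 0.6633 ≈ 36.812 m.
Difference: 54.923 − 36.812 = 18.111 m.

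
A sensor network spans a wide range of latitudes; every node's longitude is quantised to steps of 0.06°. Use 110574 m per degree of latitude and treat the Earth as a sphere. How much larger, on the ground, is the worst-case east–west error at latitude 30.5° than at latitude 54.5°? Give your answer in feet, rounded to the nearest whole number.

3057 feet

With a 0.06° grid the true value lies within half a step, ±0.06°/2 = ±0.03°, of the stored one.
At 30.5°: 0.03° × 110574 × cos 30.5° = 0.03 × 110574 × 0.8616 ≈ 2858.2 m.
Error at 54.5° = 0.03° × 110574 × cos 54.5° ≈ 3317.2 × 0.5807 = 1926.3 m.
So the lower-latitude error exceeds the higher by 2858.2 − 1926.3 = 931.89 m.
In feet: 931.894 m ÷ 0.3048 ≈ 3057.4 ft.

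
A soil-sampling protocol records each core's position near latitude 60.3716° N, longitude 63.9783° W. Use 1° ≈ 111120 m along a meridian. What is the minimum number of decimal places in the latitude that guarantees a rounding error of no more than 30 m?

4 decimal places

One degree of latitude covers 111120 m.
N decimal places → at most half a unit in the last place, 0.5 × 10⁻ᴺ° = 111120/2 × 10⁻ᴺ m.
Setting 55560 × 10⁻ᴺ ≤ 30 gives 10ᴺ ≥ 1852, i.e. N ≥ 3.27.
At 3 places the error can reach 55.6 m, but 4 places keeps it to 5.56 m.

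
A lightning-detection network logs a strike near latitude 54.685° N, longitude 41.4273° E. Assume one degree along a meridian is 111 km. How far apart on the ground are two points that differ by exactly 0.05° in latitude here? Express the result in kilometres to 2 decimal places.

5.55 kilometres

0.05° × 111000 m/° = 5550 m.
That is 5550 m = 5.55 km.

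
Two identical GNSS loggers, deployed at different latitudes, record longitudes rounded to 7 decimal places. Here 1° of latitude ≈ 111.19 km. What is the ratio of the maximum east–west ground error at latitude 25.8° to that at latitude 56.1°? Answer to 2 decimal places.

Rounding to 7 decimal places leaves the longitude within ±5e-08° of the true value.
At 25.8°: 5e-08° × 111190 × cos 25.8° = 5e-08 × 111190 × 0.9003 ≈ 0.0050053 m.
At 56.1°: 5e-08° × 111190 × cos 56.1° = 5e-08 × 111190 × 0.5577 ≈ 0.0031008 m.
Ratio: 0.0050053 / 0.0031008 = cos 25.8° / cos 56.1° ≈ 1.6142.

1.61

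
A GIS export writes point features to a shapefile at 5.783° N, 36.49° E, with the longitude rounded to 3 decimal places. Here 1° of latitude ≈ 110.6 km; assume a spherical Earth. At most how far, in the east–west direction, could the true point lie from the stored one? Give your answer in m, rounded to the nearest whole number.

55 m

Rounding to 3 decimal places leaves the longitude within ±0.0005° of the true value.
Parallels shrink by cos φ, so at 5.783° a degree of longitude is 110600 × 0.9949 ≈ 110037 m.
Maximum E–W displacement: 0.0005 × 110037 = 55.0186 m.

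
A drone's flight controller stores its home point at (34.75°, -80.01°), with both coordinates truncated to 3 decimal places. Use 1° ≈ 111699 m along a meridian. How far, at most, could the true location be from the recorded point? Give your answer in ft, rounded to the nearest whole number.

Truncating at 3 decimal places can drop up to a full unit in the last place, so each coordinate may be off by as much as 0.001°.
N–S: 0.001° × 111699 m/° = 111.699 m.
Longitude error → 0.001 × 111699 × cos 34.75° = 0.001 × 111699 × 0.8216 ≈ 91.7771 m.
Combining orthogonally: (111.699² + 91.7771²)^½ ≈ 144.567 m.
Converting: 144.567 m × 3.2808 ft/m ≈ 474.3 ft.

474 ft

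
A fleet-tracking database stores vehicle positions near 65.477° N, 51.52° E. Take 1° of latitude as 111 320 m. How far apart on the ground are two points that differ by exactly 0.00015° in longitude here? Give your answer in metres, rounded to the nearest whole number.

7 metres

At 65.477° a degree of longitude is 111320 × cos 65.477° ≈ 46204.3 m, so 0.00015° corresponds to 6.93065 m.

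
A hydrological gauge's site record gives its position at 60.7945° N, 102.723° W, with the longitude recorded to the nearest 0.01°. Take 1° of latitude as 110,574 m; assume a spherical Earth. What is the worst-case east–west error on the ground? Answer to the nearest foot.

Rounding to 2 decimal places leaves the longitude within ±0.005° of the true value.
Parallels shrink by cos φ, so at 60.7945° a degree of longitude is 110574 × 0.4879 ≈ 53953.9 m.
East–west error: 0.005° × 53953.9 m/° ≈ 269.769 m.
Converting: 269.769 m × 3.2808 ft/m ≈ 885.07 ft.

885 feet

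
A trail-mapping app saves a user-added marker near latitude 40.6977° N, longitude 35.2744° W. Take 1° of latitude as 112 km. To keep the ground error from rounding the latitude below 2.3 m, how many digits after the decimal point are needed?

One degree of latitude covers 112000 m.
Rounding to N decimal places gives at most 0.5 × 10⁻ᴺ degrees of error, i.e. 0.5 × 10⁻ᴺ × 112000 m.
Setting 56000 × 10⁻ᴺ ≤ 2.3 gives 10ᴺ ≥ 2.435e+04, i.e. N ≥ 4.39.
At 4 places the error can reach 5.6 m, but 5 places keeps it to 0.56 m.

5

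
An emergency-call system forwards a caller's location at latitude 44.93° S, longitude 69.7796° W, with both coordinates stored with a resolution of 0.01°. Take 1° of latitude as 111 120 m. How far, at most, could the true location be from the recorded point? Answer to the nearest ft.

With a 0.01° grid the true value lies within half a step, ±0.01°/2 = ±0.005°, of the stored one.
Latitude error → 0.005 × 111120 = 555.6 m along the meridian.
Longitude error → 0.005 × 111120 × cos 44.93° = 0.005 × 111120 × 0.7080 ≈ 393.348 m.
Worst case both components are at the extreme and orthogonal: √(555.6² + 393.348²) ≈ 680.745 m.
Converting: 680.745 m × 3.2808 ft/m ≈ 2233.4 ft.

2233 ft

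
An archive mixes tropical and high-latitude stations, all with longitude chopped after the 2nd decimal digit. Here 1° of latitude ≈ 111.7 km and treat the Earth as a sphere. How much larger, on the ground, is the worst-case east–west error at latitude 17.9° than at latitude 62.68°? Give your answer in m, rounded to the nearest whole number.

550 m

Truncating at 2 decimal places can drop up to a full unit in the last place, so the longitude may be off by as much as 0.01°.
At 17.9°: 0.01° × 111700 × cos 17.9° = 0.01 × 111700 × 0.9516 ≈ 1062.9 m.
At 62.68°: 0.01° × 111700 × cos 62.68° = 0.01 × 111700 × 0.4590 ≈ 512.66 m.
Difference: 1062.9 − 512.66 = 550.27 m.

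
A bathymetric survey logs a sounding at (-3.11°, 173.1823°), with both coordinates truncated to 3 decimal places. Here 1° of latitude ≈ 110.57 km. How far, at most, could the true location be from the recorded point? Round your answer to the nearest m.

Truncating at 3 decimal places can drop up to a full unit in the last place, so each coordinate may be off by as much as 0.001°.
North–south component: 0.001° × 110570 = 110.57 m.
Longitude error → 0.001 × 110570 × cos 3.11° = 0.001 × 110570 × 0.9985 ≈ 110.407 m.
Worst case both components are at the extreme and orthogonal: √(110.57² + 110.407²) ≈ 156.254 m.

156 m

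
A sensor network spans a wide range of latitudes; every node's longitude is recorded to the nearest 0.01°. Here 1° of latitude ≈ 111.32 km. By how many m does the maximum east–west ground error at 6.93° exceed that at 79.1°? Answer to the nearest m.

447 m

Rounding to 2 decimal places leaves the longitude within ±0.005° of the true value.
At 6.93°: 0.005° × 111320 × cos 6.93° = 0.005 × 111320 × 0.9927 ≈ 552.53 m.
Error at 79.1° = 0.005° × 111320 × cos 79.1° ≈ 556.6 × 0.1891 = 105.25 m.
So the lower-latitude error exceeds the higher by 552.53 − 105.25 = 447.28 m.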